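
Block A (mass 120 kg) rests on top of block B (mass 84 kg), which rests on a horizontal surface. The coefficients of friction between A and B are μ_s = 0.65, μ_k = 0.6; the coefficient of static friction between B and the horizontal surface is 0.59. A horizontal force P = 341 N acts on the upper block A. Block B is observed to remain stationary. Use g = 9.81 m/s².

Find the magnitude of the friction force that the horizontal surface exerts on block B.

Normal force at the A–B interface: N₁ = m_A g = 1177 N.
So the A–B interface can sustain at most μ_s N₁ = 765.2 N of static friction.
Since P = 341 N ≤ 765.2 N, A does not slip on B; friction on A equals P = 341 N.
B experiences an equal 341 N forward from A (third law). B is in equilibrium, so the floor supplies f₂ = 341 N of static friction (limit μ_s(m_A+m_B)g = 1181 N, not exceeded).

f ≈ 341 N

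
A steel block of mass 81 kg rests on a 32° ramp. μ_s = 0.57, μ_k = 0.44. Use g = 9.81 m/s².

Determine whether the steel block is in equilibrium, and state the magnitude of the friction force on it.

f ≈ 297 N

N = m g cos θ = 674 N.
Down-slope weight component: m g sin θ = 421 N.
μ_s N = 384 N.
421 > 384 N, so it slides; kinetic friction f = μ_k N = 0.44×674 = 297 N.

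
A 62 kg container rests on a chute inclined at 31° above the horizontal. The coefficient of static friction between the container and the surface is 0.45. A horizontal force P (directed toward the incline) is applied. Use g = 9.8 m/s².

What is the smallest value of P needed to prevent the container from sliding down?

P_min ≈ 72.2 N

The container tends to slide down (tan θ > μ_s), so at the point of impending slip friction acts up-slope at its limit: f = μ_s N.
Perpendicular to the incline: N = m g cos θ + P sin θ.
Along the incline: P cos θ + μ_s N = m g sin θ, i.e. P cos θ + μ_s (m g cos θ + P sin θ) = m g sin θ.
Solving, P (cos θ + μ_s sin θ) = m g (sin θ − μ_s cos θ), so P = 608×0.1293/1.089 = 72.2 N.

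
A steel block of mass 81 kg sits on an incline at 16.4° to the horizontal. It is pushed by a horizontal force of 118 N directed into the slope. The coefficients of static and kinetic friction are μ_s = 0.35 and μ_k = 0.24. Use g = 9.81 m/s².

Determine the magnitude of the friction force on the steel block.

f ≈ 111 N (up the incline)

Normal direction: N = m g cos θ + P sin θ = 795.6 N.
Parallel to the incline: P cos θ − m g sin θ = 113.2 − 224.4 = -111.2 N; the friction needed to balance this is 111.2 N acting up the slope.
The limit of static friction is μ_s N = 278.5 N.
|f_req| = 111.2 ≤ 278.5 N → the steel block is in equilibrium; friction equals the required value.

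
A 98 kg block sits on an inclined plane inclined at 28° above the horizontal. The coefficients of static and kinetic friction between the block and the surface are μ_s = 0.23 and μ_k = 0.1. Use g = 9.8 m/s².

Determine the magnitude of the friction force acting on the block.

Perpendicular to the surface, N = m g cos θ = 98·9.8·cos 28° = 848 N.
Along the slope the weight component is m g sin θ = 450.9 N; friction must supply exactly this, acting up-slope.
Static friction can supply at most μ_s N = 195 N.
|450.9| exceeds 195 N, so the block slips down-slope; friction is kinetic, f = μ_k N = 0.1×848 = 84.8 N.

f ≈ 84.8 N (up the incline)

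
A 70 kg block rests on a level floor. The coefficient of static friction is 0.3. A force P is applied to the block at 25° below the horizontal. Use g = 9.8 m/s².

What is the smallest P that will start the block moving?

N = m g + P sin α (the push presses the block into the level floor).
At impending slip, P cos α = μ_s N = μ_s (m g + P sin α).
Solving: P (cos α − μ_s sin α) = μ_s m g → P = 0.3×686/(cos 25° − 0.3 sin 25°) = 206/0.7795 = 264 N.

P ≈ 264 N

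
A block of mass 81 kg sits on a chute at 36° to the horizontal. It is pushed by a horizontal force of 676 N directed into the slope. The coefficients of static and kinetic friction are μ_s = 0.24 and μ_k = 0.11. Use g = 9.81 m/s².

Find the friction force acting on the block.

Normal direction: N = m g cos θ + P sin θ = 1040 N.
Along the incline, the net driving force (taking up-slope positive) is P cos θ − m g sin θ = 546.9 − 467.1 = 79.84 N, so equilibrium requires friction f = -79.84 N (down-slope).
Maximum static friction: μ_s N = 0.24 × 1040 = 249.6 N.
Since 79.84 N is within the 249.6 N limit, the block stays put and friction is exactly 79.8 N.

f ≈ 79.8 N (down the incline)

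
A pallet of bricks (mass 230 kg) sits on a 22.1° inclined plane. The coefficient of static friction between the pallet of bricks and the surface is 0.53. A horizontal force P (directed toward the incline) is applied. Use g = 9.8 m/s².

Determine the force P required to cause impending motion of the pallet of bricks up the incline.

At impending motion up the slope, friction acts down-slope at its limit: f = μ_s N.
Perpendicular to the incline: N = m g cos θ + P sin θ.
Along the incline: P cos θ = m g sin θ + μ_s N = m g sin θ + μ_s (m g cos θ + P sin θ).
Solving, P (cos θ − μ_s sin θ) = m g (sin θ + μ_s cos θ), so P = 230×9.8×(sin 22.1° + 0.53 cos 22.1°)/(cos 22.1° − 0.53 sin 22.1°) = 2250×0.8673/0.7271 = 2690 N.

P ≈ 2690 N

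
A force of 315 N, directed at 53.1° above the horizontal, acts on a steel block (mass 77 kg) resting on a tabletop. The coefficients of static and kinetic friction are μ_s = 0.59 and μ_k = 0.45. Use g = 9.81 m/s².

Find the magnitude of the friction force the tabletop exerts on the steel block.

f ≈ 189 N

Vertical equilibrium gives N = m g − P sin α = 503.5 N.
For equilibrium, f = P cos α = 315×cos 53.1° = 189.1 N.
μ_s N = 0.59 × 503.5 = 297 N.
189.1 ≤ 297 N → static; friction equals the required 189 N.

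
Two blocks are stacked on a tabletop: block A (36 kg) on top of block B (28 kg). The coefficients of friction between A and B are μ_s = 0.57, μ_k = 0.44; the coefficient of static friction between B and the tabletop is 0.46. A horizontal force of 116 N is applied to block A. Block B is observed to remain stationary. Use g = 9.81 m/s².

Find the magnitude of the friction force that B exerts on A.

f ≈ 116 N

Between the blocks, N₁ = m_A g = 353.2 N.
Maximum static friction on A from B: μ_s N₁ = 0.57×353.2 = 201.3 N.
P = 116 N is within that limit, so A and B move together (both at rest); the A–B friction is simply f₁ = P = 116 N.
By Newton's third law B feels 116 N forward from A. With B stationary, the floor's static friction on B balances it: f₂ = 116 N (well within μ_s(m_A+m_B)g = 288.8 N).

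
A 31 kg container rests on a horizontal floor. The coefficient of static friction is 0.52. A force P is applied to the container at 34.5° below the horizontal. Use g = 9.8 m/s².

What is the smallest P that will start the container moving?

N = m g + P sin α (the push presses the container into the horizontal floor).
At impending slip, P cos α = μ_s N = μ_s (m g + P sin α).
Solving: P (cos α − μ_s sin α) = μ_s m g → P = 0.52×304/(cos 34.5° − 0.52 sin 34.5°) = 158/0.5296 = 298 N.

P ≈ 298 N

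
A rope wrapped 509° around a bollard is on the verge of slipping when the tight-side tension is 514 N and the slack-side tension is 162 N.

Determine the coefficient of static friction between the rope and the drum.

μ ≈ 0.13

T₂/T₁ = e^{μβ} → μ = ln(T₂/T₁)/β.
β = 509° = 8.884 rad.
μ = ln(514/162)/8.884 = ln(3.173)/8.884 = 0.13.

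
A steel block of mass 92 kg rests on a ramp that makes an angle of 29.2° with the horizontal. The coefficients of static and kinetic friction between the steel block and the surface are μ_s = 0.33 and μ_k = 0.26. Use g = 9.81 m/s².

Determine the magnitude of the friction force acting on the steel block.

Normal force: N = m g cos θ = 92 × 9.81 × cos 29.2° = 787.8 N.
Along the slope the weight component is m g sin θ = 440.3 N; friction must supply exactly this, acting up-slope.
The static-friction ceiling is μ_s N = 0.33 × 787.8 = 260 N.
|440.3| exceeds 260 N, so the steel block slips down-slope; friction is kinetic, f = μ_k N = 0.26×787.8 = 205 N.

f ≈ 205 N (up the incline)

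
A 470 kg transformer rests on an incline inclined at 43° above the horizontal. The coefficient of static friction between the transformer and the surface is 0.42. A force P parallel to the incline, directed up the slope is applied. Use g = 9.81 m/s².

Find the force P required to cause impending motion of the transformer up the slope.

At impending motion up the slope, friction acts down-slope at its limit: f = μ_s N.
P is parallel to the surface, so N = m g cos θ = 3370 N.
Along the incline: P = m g sin θ + μ_s N = 3140 + 0.42×3370 = 4560 N.

P ≈ 4560 N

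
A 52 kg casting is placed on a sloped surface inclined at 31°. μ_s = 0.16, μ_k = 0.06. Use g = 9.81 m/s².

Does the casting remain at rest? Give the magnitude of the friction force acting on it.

N = m g cos θ = 437 N.
Down-slope weight component: m g sin θ = 263 N.
μ_s N = 70 N.
263 > 70 N, so it slides; kinetic friction f = μ_k N = 0.06×437 = 26.2 N.

f ≈ 26.2 N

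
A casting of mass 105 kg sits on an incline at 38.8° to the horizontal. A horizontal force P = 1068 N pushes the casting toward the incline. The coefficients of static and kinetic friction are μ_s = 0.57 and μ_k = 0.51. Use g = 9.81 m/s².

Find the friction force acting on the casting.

The horizontal push has a component P sin θ into the surface, so N = m g cos θ + P sin θ = 802.8 + 669.2 = 1472 N.
Along the incline, the net driving force (taking up-slope positive) is P cos θ − m g sin θ = 832.3 − 645.4 = 186.9 N, so equilibrium requires friction f = -186.9 N (down-slope).
Maximum static friction: μ_s N = 0.57 × 1472 = 839 N.
Since 186.9 N is within the 839 N limit, the casting stays put and friction is exactly 187 N.

f ≈ 187 N (down the incline)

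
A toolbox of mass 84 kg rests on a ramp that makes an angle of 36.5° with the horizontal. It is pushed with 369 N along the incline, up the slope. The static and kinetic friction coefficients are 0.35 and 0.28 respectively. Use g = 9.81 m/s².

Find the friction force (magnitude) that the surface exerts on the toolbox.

f ≈ 121 N (up the incline)

Normal force: N = m g cos θ = 84 × 9.81 × cos 36.5° = 662.4 N.
Parallel to the incline, ΣF = 0 gives f = m g sin θ − P = 490.2 − 369 = 121.2 N (up-slope positive).
Static friction can supply at most μ_s N = 231.8 N.
Since |121.2| ≤ 231.8 N, the toolbox remains in static equilibrium and friction takes exactly the required value.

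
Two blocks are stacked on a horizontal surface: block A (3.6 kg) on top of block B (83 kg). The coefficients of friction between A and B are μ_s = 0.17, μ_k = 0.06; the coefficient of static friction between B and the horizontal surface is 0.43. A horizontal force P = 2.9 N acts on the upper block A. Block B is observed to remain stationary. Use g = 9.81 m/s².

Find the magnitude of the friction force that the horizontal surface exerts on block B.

Normal force at the A–B interface: N₁ = m_A g = 35.32 N.
So the A–B interface can sustain at most μ_s N₁ = 6.004 N of static friction.
Since P = 2.9 N ≤ 6.004 N, A does not slip on B; friction on A equals P = 2.9 N.
By Newton's third law B feels 2.9 N forward from A. With B stationary, the floor's static friction on B balances it: f₂ = 2.9 N (well within μ_s(m_A+m_B)g = 365.3 N).

f ≈ 2.9 N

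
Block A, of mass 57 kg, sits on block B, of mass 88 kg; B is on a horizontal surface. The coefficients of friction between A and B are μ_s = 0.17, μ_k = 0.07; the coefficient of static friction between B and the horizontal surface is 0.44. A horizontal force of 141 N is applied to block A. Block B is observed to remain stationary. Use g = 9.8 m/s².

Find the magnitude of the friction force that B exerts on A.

f ≈ 39.1 N

Normal force at the A–B interface: N₁ = m_A g = 558.6 N.
Maximum static friction on A from B: μ_s N₁ = 0.17×558.6 = 94.96 N.
P = 141 N exceeds that limit, so A slips over B and the interface friction becomes kinetic: f₁ = μ_k N₁ = 0.07×558.6 = 39.1 N.
By Newton's third law B feels 39.1 N forward from A. With B stationary, the floor's static friction on B balances it: f₂ = 39.1 N (well within μ_s(m_A+m_B)g = 625.2 N).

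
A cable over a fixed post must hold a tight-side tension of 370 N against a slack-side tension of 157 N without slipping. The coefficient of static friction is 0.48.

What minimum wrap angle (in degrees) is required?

β_min ≈ 102°

T₂/T₁ = e^{μβ} → β = ln(T₂/T₁)/μ.
β = ln(370/157)/0.48 = 0.8573/0.48 = 1.786 rad.
In degrees: β = 1.786 × 180/π = 102°.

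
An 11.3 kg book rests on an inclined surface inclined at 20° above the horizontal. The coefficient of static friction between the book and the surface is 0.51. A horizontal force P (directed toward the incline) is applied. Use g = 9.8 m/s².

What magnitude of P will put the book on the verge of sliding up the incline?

At impending motion up the slope, friction acts down-slope at its limit: f = μ_s N.
Perpendicular to the incline: N = m g cos θ + P sin θ.
Along the incline: P cos θ = m g sin θ + μ_s N = m g sin θ + μ_s (m g cos θ + P sin θ).
Solving, P (cos θ − μ_s sin θ) = m g (sin θ + μ_s cos θ), so P = 11.3×9.8×(sin 20° + 0.51 cos 20°)/(cos 20° − 0.51 sin 20°) = 111×0.8213/0.7653 = 119 N.

P ≈ 119 N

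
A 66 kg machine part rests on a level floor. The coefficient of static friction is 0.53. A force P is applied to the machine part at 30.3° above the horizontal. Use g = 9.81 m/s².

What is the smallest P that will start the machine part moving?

P ≈ 303 N

N = m g − P sin α (the pull lifts the machine part).
At impending slip, P cos α = μ_s N = μ_s (m g − P sin α).
Solving: P (cos α + μ_s sin α) = μ_s m g → P = 0.53×647/(cos 30.3° + 0.53 sin 30.3°) = 343/1.131 = 303 N.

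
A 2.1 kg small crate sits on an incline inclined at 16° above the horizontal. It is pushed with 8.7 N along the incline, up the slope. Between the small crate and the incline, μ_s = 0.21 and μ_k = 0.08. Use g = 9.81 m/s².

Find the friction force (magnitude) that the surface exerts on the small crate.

f ≈ 3.02 N (down the incline)

Normal force: N = m g cos θ = 2.1 × 9.81 × cos 16° = 19.8 N.
For equilibrium along the incline the friction force must supply f = m g sin θ − P = 5.678 − 8.7 = -3.022 N (positive meaning up-slope).
Maximum static friction available: μ_s N = 0.21 × 19.8 = 4.159 N.
Since |-3.022| ≤ 4.159 N, static friction is sufficient; f equals the required value, not μ_s N.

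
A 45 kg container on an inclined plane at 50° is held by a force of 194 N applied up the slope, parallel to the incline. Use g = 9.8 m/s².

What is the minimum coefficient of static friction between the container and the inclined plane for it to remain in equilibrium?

N = m g cos θ = 283.5 N.
Friction must make up the shortfall along the incline: f = m g sin θ − P = 337.8 − 194 = 143.8 N.
At the threshold f = μ_s N, so μ_s,min = 143.8/283.5 = 0.507.

μ_s,min ≈ 0.507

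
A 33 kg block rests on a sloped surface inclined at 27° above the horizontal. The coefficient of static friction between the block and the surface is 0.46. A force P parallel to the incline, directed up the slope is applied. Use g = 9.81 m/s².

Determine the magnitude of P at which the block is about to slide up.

At impending motion up the slope, friction acts down-slope at its limit: f = μ_s N.
P is parallel to the surface, so N = m g cos θ = 288 N.
Along the incline: P = m g sin θ + μ_s N = 147 + 0.46×288 = 280 N.

P ≈ 280 N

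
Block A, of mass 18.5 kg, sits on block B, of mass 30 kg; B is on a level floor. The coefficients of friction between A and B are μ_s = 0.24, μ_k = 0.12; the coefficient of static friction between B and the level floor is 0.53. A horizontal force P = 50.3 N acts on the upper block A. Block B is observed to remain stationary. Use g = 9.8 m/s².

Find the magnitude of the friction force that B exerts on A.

The normal force B exerts on A is simply A's weight, N₁ = 181.3 N.
So the A–B interface can sustain at most μ_s N₁ = 43.51 N of static friction.
Since P = 50.3 N > 43.51 N, A slides on B; the A–B friction is kinetic: f₁ = μ_k N₁ = 0.12×181.3 = 21.8 N.
By Newton's third law B feels 21.8 N forward from A. With B stationary, the floor's static friction on B balances it: f₂ = 21.8 N (well within μ_s(m_A+m_B)g = 251.9 N).

f ≈ 21.8 N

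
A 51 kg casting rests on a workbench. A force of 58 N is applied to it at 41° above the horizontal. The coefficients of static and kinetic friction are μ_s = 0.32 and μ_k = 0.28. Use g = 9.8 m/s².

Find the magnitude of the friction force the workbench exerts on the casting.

f ≈ 43.8 N

The vertical component of P reduces the normal force: N = m g − P sin α = 499.8 − 38.05 = 461.7 N.
The horizontal driving force is P cos α = 43.77 N, so equilibrium needs friction f = 43.77 N.
The static-friction limit is μ_s N = 147.8 N.
43.77 ≤ 147.8 N → static; friction equals the required 43.8 N.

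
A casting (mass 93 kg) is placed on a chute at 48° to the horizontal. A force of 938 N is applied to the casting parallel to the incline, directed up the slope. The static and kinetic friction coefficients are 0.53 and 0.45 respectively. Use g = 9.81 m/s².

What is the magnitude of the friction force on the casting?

Perpendicular to the surface, N = m g cos θ = 93·9.81·cos 48° = 610.5 N.
For equilibrium along the incline the friction force must supply f = m g sin θ − P = 678 − 938 = -260 N (positive meaning up-slope).
Static friction can supply at most μ_s N = 323.5 N.
Since |-260| ≤ 323.5 N, static friction is sufficient; f equals the required value, not μ_s N.

f ≈ 260 N (down the incline)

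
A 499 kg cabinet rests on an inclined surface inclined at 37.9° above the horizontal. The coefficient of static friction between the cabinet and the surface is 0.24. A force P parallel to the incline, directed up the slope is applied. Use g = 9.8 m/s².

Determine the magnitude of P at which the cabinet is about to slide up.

P ≈ 3930 N

At impending motion up the slope, friction acts down-slope at its limit: f = μ_s N.
P is parallel to the surface, so N = m g cos θ = 3860 N.
Along the incline: P = m g sin θ + μ_s N = 3000 + 0.24×3860 = 3930 N.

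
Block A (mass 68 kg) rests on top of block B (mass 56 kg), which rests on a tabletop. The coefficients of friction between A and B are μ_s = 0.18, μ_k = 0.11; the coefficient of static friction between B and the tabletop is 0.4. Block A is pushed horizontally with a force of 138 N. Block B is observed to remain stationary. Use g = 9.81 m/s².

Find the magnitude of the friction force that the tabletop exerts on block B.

The normal force B exerts on A is simply A's weight, N₁ = 667.1 N.
So the A–B interface can sustain at most μ_s N₁ = 120.1 N of static friction.
Since P = 138 N > 120.1 N, A slides on B; the A–B friction is kinetic: f₁ = μ_k N₁ = 0.11×667.1 = 73.4 N.
By Newton's third law B feels 73.4 N forward from A. With B stationary, the floor's static friction on B balances it: f₂ = 73.4 N (well within μ_s(m_A+m_B)g = 486.6 N).

f ≈ 73.4 N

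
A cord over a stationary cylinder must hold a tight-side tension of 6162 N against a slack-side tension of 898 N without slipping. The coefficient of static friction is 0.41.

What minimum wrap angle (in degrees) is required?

T₂/T₁ = e^{μβ} → β = ln(T₂/T₁)/μ.
β = ln(6162/898)/0.41 = 1.926/0.41 = 4.698 rad.
In degrees: β = 4.698 × 180/π = 269°.

β_min ≈ 269°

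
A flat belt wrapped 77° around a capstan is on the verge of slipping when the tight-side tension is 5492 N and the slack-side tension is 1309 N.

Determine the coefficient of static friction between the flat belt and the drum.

T₂/T₁ = e^{μβ} → μ = ln(T₂/T₁)/β.
β = 77° = 1.344 rad.
μ = ln(5492/1309)/1.344 = ln(4.196)/1.344 = 1.07.

μ ≈ 1.07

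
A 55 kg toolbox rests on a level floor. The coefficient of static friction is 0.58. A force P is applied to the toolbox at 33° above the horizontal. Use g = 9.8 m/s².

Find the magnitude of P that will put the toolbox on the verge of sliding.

P ≈ 271 N

N = m g − P sin α (the pull lifts the toolbox).
At impending slip, P cos α = μ_s N = μ_s (m g − P sin α).
Solving: P (cos α + μ_s sin α) = μ_s m g → P = 0.58×539/(cos 33° + 0.58 sin 33°) = 313/1.155 = 271 N.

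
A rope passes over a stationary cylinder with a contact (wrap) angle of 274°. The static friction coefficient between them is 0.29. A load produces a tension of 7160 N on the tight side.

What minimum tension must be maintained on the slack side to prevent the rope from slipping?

Capstan equation at impending slip: T_tight/T_slack = e^{μβ}.
β = 274° = 4.782 rad; e^{μβ} = e^{0.29×4.782} = 4.002.
T_slack = T_tight / e^{μβ} = 7160 / 4.002 = 1790 N.

T_min ≈ 1790 N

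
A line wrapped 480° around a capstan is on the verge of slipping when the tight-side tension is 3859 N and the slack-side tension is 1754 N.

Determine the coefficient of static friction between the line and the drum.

T₂/T₁ = e^{μβ} → μ = ln(T₂/T₁)/β.
β = 480° = 8.378 rad.
μ = ln(3859/1754)/8.378 = ln(2.2)/8.378 = 0.0941.

μ ≈ 0.0941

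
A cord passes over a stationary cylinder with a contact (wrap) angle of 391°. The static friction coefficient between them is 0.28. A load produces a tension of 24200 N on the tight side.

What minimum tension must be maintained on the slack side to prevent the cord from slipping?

Capstan equation at impending slip: T_tight/T_slack = e^{μβ}.
β = 391° = 6.824 rad; e^{μβ} = e^{0.28×6.824} = 6.758.
T_slack = T_tight / e^{μβ} = 24200 / 6.758 = 3580 N.

T_min ≈ 3580 N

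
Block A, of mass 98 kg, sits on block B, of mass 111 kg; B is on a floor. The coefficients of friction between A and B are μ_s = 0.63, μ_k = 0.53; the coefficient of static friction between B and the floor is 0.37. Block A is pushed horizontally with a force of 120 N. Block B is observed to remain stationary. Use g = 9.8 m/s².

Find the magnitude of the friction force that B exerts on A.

The normal force B exerts on A is simply A's weight, N₁ = 960.4 N.
Maximum static friction on A from B: μ_s N₁ = 0.63×960.4 = 605.1 N.
P = 120 N is within that limit, so A and B move together (both at rest); the A–B friction is simply f₁ = P = 120 N.
B experiences an equal 120 N forward from A (third law). B is in equilibrium, so the floor supplies f₂ = 120 N of static friction (limit μ_s(m_A+m_B)g = 757.8 N, not exceeded).

f ≈ 120 N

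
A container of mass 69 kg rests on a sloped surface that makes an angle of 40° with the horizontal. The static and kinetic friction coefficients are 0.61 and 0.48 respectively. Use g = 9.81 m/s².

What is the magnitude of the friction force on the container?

Perpendicular to the surface, N = m g cos θ = 69·9.81·cos 40° = 518.5 N.
Along the slope the weight component is m g sin θ = 435.1 N; friction must supply exactly this, acting up-slope.
Static friction can supply at most μ_s N = 316.3 N.
Since |435.1| > 316.3 N, static friction cannot hold it; the container slides down the incline and kinetic friction applies: f = μ_k N = 0.48 × 518.5 = 249 N.

f ≈ 249 N (up the incline)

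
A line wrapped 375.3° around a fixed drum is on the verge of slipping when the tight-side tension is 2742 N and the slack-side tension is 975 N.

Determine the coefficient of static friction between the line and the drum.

T₂/T₁ = e^{μβ} → μ = ln(T₂/T₁)/β.
β = 375.3° = 6.55 rad.
μ = ln(2742/975)/6.55 = ln(2.812)/6.55 = 0.158.

μ ≈ 0.158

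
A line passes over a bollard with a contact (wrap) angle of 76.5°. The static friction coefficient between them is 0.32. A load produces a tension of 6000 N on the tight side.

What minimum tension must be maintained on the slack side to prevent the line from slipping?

Capstan equation at impending slip: T_tight/T_slack = e^{μβ}.
β = 76.5° = 1.335 rad; e^{μβ} = e^{0.32×1.335} = 1.533.
T_slack = T_tight / e^{μβ} = 6000 / 1.533 = 3910 N.

T_min ≈ 3910 N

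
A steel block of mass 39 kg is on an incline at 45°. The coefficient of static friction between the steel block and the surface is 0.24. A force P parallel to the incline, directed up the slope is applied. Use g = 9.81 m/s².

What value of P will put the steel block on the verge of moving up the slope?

P ≈ 335 N

At impending motion up the slope, friction acts down-slope at its limit: f = μ_s N.
P is parallel to the surface, so N = m g cos θ = 271 N.
Along the incline: P = m g sin θ + μ_s N = 271 + 0.24×271 = 335 N.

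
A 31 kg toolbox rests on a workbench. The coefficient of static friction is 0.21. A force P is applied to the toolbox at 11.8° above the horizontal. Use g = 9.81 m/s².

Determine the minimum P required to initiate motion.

P ≈ 62.5 N

N = m g − P sin α (the pull lifts the toolbox).
At impending slip, P cos α = μ_s N = μ_s (m g − P sin α).
Solving: P (cos α + μ_s sin α) = μ_s m g → P = 0.21×304/(cos 11.8° + 0.21 sin 11.8°) = 63.9/1.022 = 62.5 N.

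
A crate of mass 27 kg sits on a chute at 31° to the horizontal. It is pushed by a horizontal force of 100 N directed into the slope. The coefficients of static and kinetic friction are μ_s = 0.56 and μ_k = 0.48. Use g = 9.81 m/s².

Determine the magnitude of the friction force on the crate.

f ≈ 50.7 N (up the incline)

The horizontal push has a component P sin θ into the surface, so N = m g cos θ + P sin θ = 227 + 51.5 = 278.5 N.
Along the incline, the net driving force (taking up-slope positive) is P cos θ − m g sin θ = 85.72 − 136.4 = -50.7 N, so equilibrium requires friction f = 50.7 N (up-slope).
Maximum static friction: μ_s N = 0.56 × 278.5 = 156 N.
|f_req| = 50.7 ≤ 156 N → the crate is in equilibrium; friction equals the required value.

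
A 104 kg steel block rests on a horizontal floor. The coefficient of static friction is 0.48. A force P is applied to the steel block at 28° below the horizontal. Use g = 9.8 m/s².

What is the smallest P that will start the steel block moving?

N = m g + P sin α (the push presses the steel block into the horizontal floor).
At impending slip, P cos α = μ_s N = μ_s (m g + P sin α).
Solving: P (cos α − μ_s sin α) = μ_s m g → P = 0.48×1020/(cos 28° − 0.48 sin 28°) = 489/0.6576 = 744 N.

P ≈ 744 N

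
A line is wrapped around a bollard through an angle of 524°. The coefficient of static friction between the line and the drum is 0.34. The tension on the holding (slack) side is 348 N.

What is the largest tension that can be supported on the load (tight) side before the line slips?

T_max ≈ 7800 N

At impending slip the capstan equation gives T₂/T₁ = e^{μβ} with β in radians.
β = 524° × π/180 = 9.146 rad.
e^{μβ} = e^{0.34×9.146} = 22.41.
T₂ = T₁ · e^{μβ} = 348 × 22.41 = 7800 N.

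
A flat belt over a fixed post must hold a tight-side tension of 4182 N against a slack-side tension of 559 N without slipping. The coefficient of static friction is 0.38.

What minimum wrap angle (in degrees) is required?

β_min ≈ 303°

T₂/T₁ = e^{μβ} → β = ln(T₂/T₁)/μ.
β = ln(4182/559)/0.38 = 2.012/0.38 = 5.296 rad.
In degrees: β = 5.296 × 180/π = 303°.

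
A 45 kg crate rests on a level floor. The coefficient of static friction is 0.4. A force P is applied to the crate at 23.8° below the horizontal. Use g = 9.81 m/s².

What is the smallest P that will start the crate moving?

N = m g + P sin α (the push presses the crate into the level floor).
At impending slip, P cos α = μ_s N = μ_s (m g + P sin α).
Solving: P (cos α − μ_s sin α) = μ_s m g → P = 0.4×441/(cos 23.8° − 0.4 sin 23.8°) = 177/0.7535 = 234 N.

P ≈ 234 N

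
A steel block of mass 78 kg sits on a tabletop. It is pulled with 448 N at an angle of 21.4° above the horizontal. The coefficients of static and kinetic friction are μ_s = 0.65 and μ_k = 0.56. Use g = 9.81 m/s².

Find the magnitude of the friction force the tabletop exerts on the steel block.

The vertical component of P reduces the normal force: N = m g − P sin α = 765.2 − 163.5 = 601.7 N.
The horizontal driving force is P cos α = 417.1 N, so equilibrium needs friction f = 417.1 N.
μ_s N = 0.65 × 601.7 = 391.1 N.
417.1 > 391.1 N → the steel block slides; f = μ_k N = 0.56×601.7 = 337 N.

f ≈ 337 N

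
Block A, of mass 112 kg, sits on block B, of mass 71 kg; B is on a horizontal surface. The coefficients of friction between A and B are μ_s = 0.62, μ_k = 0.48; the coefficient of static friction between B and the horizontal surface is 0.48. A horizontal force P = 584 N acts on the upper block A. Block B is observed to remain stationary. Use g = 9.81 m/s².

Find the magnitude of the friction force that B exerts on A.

Normal force at the A–B interface: N₁ = m_A g = 1099 N.
Maximum static friction on A from B: μ_s N₁ = 0.62×1099 = 681.2 N.
P = 584 N is within that limit, so A and B move together (both at rest); the A–B friction is simply f₁ = P = 584 N.
B experiences an equal 584 N forward from A (third law). B is in equilibrium, so the floor supplies f₂ = 584 N of static friction (limit μ_s(m_A+m_B)g = 861.7 N, not exceeded).

f ≈ 584 N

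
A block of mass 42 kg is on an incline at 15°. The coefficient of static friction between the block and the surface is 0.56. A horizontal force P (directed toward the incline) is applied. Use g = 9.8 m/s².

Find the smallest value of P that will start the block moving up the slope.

P ≈ 401 N

At impending motion up the slope, friction acts down-slope at its limit: f = μ_s N.
Perpendicular to the incline: N = m g cos θ + P sin θ.
Along the incline: P cos θ = m g sin θ + μ_s N = m g sin θ + μ_s (m g cos θ + P sin θ).
Solving, P (cos θ − μ_s sin θ) = m g (sin θ + μ_s cos θ), so P = 42×9.8×(sin 15° + 0.56 cos 15°)/(cos 15° − 0.56 sin 15°) = 412×0.7997/0.821 = 401 N.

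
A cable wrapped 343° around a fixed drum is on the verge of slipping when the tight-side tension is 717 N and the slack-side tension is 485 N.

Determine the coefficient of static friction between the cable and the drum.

μ ≈ 0.0653

T₂/T₁ = e^{μβ} → μ = ln(T₂/T₁)/β.
β = 343° = 5.986 rad.
μ = ln(717/485)/5.986 = ln(1.478)/5.986 = 0.0653.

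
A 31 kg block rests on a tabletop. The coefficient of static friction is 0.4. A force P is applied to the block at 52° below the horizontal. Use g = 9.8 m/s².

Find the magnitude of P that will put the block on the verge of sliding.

P ≈ 404 N

N = m g + P sin α (the push presses the block into the tabletop).
At impending slip, P cos α = μ_s N = μ_s (m g + P sin α).
Solving: P (cos α − μ_s sin α) = μ_s m g → P = 0.4×304/(cos 52° − 0.4 sin 52°) = 122/0.3005 = 404 N.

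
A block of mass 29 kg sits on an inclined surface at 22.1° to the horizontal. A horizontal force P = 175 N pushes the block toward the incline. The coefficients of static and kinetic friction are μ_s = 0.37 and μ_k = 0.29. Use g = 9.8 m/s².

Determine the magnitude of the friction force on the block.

Normal direction: N = m g cos θ + P sin θ = 329.2 N.
Parallel to the incline: P cos θ − m g sin θ = 162.1 − 106.9 = 55.22 N; the friction needed to balance this is 55.22 N acting down the slope.
Maximum static friction: μ_s N = 0.37 × 329.2 = 121.8 N.
|f_req| = 55.22 ≤ 121.8 N → the block is in equilibrium; friction equals the required value.

f ≈ 55.2 N (down the incline)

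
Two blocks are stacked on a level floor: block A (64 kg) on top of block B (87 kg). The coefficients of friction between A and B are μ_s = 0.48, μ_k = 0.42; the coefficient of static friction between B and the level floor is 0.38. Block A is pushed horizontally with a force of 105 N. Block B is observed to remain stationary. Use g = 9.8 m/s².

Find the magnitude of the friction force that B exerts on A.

Between the blocks, N₁ = m_A g = 627.2 N.
So the A–B interface can sustain at most μ_s N₁ = 301.1 N of static friction.
P = 105 N is within that limit, so A and B move together (both at rest); the A–B friction is simply f₁ = P = 105 N.
B experiences an equal 105 N forward from A (third law). B is in equilibrium, so the floor supplies f₂ = 105 N of static friction (limit μ_s(m_A+m_B)g = 562.3 N, not exceeded).

f ≈ 105 N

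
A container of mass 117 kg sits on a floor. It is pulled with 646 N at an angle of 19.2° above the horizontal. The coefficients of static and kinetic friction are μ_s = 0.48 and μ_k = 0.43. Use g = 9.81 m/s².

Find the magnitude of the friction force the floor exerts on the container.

Vertical equilibrium gives N = m g − P sin α = 935.3 N.
Horizontally, friction must balance P cos α = 610.1 N.
The static-friction limit is μ_s N = 449 N.
The required friction exceeds μ_s N, so the container moves and f = μ_k N = 402 N.

f ≈ 402 N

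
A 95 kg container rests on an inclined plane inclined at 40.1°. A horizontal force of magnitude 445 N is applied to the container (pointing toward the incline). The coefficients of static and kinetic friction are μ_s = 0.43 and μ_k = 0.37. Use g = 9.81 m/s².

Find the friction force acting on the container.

f ≈ 260 N (up the incline)

Normal direction: N = m g cos θ + P sin θ = 999.5 N.
Along the incline, the net driving force (taking up-slope positive) is P cos θ − m g sin θ = 340.4 − 600.3 = -259.9 N, so equilibrium requires friction f = 259.9 N (up-slope).
Maximum static friction: μ_s N = 0.43 × 999.5 = 429.8 N.
Since 259.9 N is within the 429.8 N limit, the container stays put and friction is exactly 260 N.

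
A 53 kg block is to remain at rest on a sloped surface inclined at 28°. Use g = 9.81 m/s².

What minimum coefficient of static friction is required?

μ_s,min ≈ 0.532

At the slip threshold m g sin θ = μ_s m g cos θ, so μ_s,min = tan θ.
μ_s,min = tan 28° = 0.532.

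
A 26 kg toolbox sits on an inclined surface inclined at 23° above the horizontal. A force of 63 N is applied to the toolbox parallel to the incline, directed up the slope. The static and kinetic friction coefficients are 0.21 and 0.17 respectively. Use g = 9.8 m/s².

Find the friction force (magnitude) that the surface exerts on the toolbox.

Normal force: N = m g cos θ = 26 × 9.8 × cos 23° = 234.5 N.
The friction needed for equilibrium is m g sin θ − P = 99.56 − 63 = 36.56 N, measured positive up-slope.
Maximum static friction available: μ_s N = 0.21 × 234.5 = 49.25 N.
Since |36.56| ≤ 49.25 N, the toolbox remains in static equilibrium and friction takes exactly the required value.

f ≈ 36.6 N (up the incline)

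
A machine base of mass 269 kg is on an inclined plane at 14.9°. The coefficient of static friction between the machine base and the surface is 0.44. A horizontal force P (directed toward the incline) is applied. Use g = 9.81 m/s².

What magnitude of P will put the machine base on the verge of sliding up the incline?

P ≈ 2110 N

At impending motion up the slope, friction acts down-slope at its limit: f = μ_s N.
Perpendicular to the incline: N = m g cos θ + P sin θ.
Along the incline: P cos θ = m g sin θ + μ_s N = m g sin θ + μ_s (m g cos θ + P sin θ).
Solving, P (cos θ − μ_s sin θ) = m g (sin θ + μ_s cos θ), so P = 269×9.81×(sin 14.9° + 0.44 cos 14.9°)/(cos 14.9° − 0.44 sin 14.9°) = 2640×0.6823/0.8532 = 2110 N.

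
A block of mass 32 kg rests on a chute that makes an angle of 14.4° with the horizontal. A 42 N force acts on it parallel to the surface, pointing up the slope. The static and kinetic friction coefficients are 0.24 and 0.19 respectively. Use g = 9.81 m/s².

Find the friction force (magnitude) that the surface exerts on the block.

f ≈ 36.1 N (up the incline)

Perpendicular to the surface, N = m g cos θ = 32·9.81·cos 14.4° = 304.1 N.
The friction needed for equilibrium is m g sin θ − P = 78.07 − 42 = 36.07 N, measured positive up-slope.
The static-friction ceiling is μ_s N = 0.24 × 304.1 = 72.97 N.
Since |36.07| ≤ 72.97 N, static friction is sufficient; f equals the required value, not μ_s N.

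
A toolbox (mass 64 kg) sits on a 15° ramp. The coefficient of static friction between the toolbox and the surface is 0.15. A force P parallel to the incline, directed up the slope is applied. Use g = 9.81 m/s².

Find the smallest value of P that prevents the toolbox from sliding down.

The toolbox tends to slide down (tan θ > μ_s), so at the point of impending slip friction acts up-slope at its limit: f = μ_s N.
P is parallel to the surface, so N = m g cos θ = 606 N.
Along the incline: P + μ_s N = m g sin θ, so P = 162 − 0.15×606 = 71.5 N.

P_min ≈ 71.5 N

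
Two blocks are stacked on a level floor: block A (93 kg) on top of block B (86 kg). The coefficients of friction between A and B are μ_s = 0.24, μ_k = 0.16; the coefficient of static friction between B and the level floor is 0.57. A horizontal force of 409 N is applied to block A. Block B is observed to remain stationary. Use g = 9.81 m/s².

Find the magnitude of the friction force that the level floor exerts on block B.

f ≈ 146 N

The normal force B exerts on A is simply A's weight, N₁ = 912.3 N.
Maximum static friction on A from B: μ_s N₁ = 0.24×912.3 = 219 N.
P = 409 N exceeds that limit, so A slips over B and the interface friction becomes kinetic: f₁ = μ_k N₁ = 0.16×912.3 = 146 N.
By Newton's third law B feels 146 N forward from A. With B stationary, the floor's static friction on B balances it: f₂ = 146 N (well within μ_s(m_A+m_B)g = 1001 N).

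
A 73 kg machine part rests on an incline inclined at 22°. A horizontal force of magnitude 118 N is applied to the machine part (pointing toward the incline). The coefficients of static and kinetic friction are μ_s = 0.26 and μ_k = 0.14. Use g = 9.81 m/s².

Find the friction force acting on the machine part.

Resolve perpendicular to the incline: N = m g cos θ + P sin θ = 73×9.81×cos 22° + 118×sin 22° = 708.2 N.
Parallel to the incline: P cos θ − m g sin θ = 109.4 − 268.3 = -158.9 N; the friction needed to balance this is 158.9 N acting up the slope.
The limit of static friction is μ_s N = 184.1 N.
|f_req| = 158.9 ≤ 184.1 N → the machine part is in equilibrium; friction equals the required value.

f ≈ 159 N (up the incline)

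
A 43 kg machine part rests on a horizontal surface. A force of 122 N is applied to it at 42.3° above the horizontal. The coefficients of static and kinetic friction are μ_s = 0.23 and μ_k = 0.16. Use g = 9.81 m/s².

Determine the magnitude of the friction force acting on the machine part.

f ≈ 54.4 N

Vertical equilibrium gives N = m g − P sin α = 339.7 N.
Horizontally, friction must balance P cos α = 90.23 N.
μ_s N = 0.23 × 339.7 = 78.14 N.
90.23 > 78.14 N → the machine part slides; f = μ_k N = 0.16×339.7 = 54.4 N.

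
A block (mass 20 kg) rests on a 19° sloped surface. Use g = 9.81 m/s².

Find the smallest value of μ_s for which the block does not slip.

μ_s,min ≈ 0.344

At the slip threshold m g sin θ = μ_s m g cos θ, so μ_s,min = tan θ.
μ_s,min = tan 19° = 0.344.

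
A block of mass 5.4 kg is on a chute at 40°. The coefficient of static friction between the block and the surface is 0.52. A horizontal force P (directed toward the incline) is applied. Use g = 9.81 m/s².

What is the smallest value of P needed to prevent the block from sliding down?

The block tends to slide down (tan θ > μ_s), so at the point of impending slip friction acts up-slope at its limit: f = μ_s N.
Perpendicular to the incline: N = m g cos θ + P sin θ.
Along the incline: P cos θ + μ_s N = m g sin θ, i.e. P cos θ + μ_s (m g cos θ + P sin θ) = m g sin θ.
Solving, P (cos θ + μ_s sin θ) = m g (sin θ − μ_s cos θ), so P = 53×0.2444/1.1 = 11.8 N.

P_min ≈ 11.8 N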